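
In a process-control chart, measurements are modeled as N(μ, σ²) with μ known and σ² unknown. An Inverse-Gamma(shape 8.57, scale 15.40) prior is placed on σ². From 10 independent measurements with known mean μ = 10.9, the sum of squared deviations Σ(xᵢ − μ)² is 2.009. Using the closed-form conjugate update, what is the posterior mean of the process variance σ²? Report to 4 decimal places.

1.3051

With known mean μ and an Inverse-Gamma(α, β) prior on σ², the Normal likelihood is conjugate: posterior is Inv-Gamma(α + n/2, β + Σ(xᵢ−μ)²/2).
Posterior: Inv-Gamma(8.57 + 10/2, 15.40 + 2.009/2) = Inv-Gamma(13.57, 16.4045).
E[σ²|data] = β/(α−1) = 16.4045/12.57 = 1.3051.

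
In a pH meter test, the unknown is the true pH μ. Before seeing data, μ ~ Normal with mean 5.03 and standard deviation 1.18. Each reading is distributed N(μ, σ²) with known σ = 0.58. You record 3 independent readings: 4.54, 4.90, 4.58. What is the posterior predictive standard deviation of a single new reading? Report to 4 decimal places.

For Normal data with known variance σ², a Normal(μ₀, σ₀²) prior on μ is conjugate. Posterior precision = 1/σ₀² + n/σ²; posterior mean is the precision-weighted average of μ₀ and x̄.
σ₀² = 1.18² = 1.3924, σ² = 0.58² = 0.3364; σ² + n·σ₀² = 0.3364 + 3·1.3924 = 4.5136.
Posterior precision = 1/σ₀² + n/σ² = 1/1.3924 + 3/0.3364 = (σ² + n·σ₀²)/(σ₀²σ²) = 4.5136/(1.3924·0.3364); posterior variance σₙ² = σ₀²σ²/(σ² + n·σ₀²) = 1.3924·0.3364/4.5136 = 0.103776.
Predictive variance for one new observation = σₙ² + σ² = 1.3924·0.3364/4.5136 + 0.3364 = σ²·(σ₀² + 4.5136)/4.5136 = 0.3364·5.906/4.5136 = 0.440176; SD = √(0.3364·5.906/4.5136) = 0.6635.

0.6635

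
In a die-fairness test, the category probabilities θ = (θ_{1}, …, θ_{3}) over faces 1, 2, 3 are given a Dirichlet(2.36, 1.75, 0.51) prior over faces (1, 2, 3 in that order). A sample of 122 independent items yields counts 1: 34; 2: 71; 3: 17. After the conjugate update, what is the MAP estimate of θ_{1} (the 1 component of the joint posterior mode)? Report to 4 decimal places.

0.2860

The Dirichlet prior is conjugate to the Multinomial likelihood: each posterior αⱼ = prior αⱼ + observed count nⱼ.
Posterior concentration: (36.36, 72.75, 17.51), total = 126.62.
Joint mode component: (α_{1}−1)/(Σα−K) = 35.36/123.62 = 0.2860.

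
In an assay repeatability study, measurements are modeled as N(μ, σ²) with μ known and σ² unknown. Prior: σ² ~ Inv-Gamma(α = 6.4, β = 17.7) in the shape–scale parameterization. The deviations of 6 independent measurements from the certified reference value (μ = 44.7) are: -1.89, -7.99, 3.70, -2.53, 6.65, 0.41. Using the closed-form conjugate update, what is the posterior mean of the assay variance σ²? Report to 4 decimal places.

With known mean μ and an Inverse-Gamma(α, β) prior on σ², the Normal likelihood is conjugate: posterior is Inv-Gamma(α + n/2, β + Σ(xᵢ−μ)²/2).
Σ(xᵢ−μ)² = (-1.89)² + (-7.99)² + (3.70)² + (-2.53)² + (6.65)² + (0.41)² = 131.8937.
Posterior: Inv-Gamma(6.4 + 6/2, 17.7 + 131.8937/2) = Inv-Gamma(9.40, 83.64685).
E[σ²|data] = β/(α−1) = 83.64685/8.40 = 9.9580.

9.9580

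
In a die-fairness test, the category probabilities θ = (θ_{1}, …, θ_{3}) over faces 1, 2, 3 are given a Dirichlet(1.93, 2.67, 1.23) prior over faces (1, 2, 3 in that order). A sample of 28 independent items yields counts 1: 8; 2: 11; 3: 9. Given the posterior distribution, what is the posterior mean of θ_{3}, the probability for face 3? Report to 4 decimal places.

0.3024

The Dirichlet prior is conjugate to the Multinomial likelihood: each posterior αⱼ = prior αⱼ + observed count nⱼ.
Posterior concentration: (9.93, 13.67, 10.23), total = 33.83.
E[θ_{3}|data] = α_{3}/Σα = 10.23/33.83 = 0.3024.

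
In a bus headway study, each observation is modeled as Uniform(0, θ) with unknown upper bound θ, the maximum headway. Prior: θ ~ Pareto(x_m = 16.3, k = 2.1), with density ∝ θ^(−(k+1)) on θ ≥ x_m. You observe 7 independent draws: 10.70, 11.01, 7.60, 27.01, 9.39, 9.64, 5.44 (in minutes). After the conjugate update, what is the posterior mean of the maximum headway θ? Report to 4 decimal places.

30.3446

A Pareto(scale x_m, shape k) prior on the upper bound θ of Uniform(0, θ) is conjugate: posterior is Pareto(max(x_m, max xᵢ), k + n).
Sample maximum = 27.01; prior scale x_m = 16.3 → posterior scale = max = 27.01.
Posterior shape = 2.1 + 7 = 9.1.
E[θ|data] = k·x_m/(k−1) = 9.1·27.01/8.1 = 30.3446.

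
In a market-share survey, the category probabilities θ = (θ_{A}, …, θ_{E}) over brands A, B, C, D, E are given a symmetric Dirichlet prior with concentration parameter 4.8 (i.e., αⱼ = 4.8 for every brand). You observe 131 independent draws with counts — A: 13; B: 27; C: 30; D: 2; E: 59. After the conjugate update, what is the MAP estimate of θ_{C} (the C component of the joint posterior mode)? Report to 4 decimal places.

0.2253

The Dirichlet prior is conjugate to the Multinomial likelihood: each posterior αⱼ = prior αⱼ + observed count nⱼ.
Posterior concentration: (17.8, 31.8, 34.8, 6.8, 63.8), total = 155.0.
Joint mode component: (α_{C}−1)/(Σα−K) = 33.8/150.0 = 0.2253.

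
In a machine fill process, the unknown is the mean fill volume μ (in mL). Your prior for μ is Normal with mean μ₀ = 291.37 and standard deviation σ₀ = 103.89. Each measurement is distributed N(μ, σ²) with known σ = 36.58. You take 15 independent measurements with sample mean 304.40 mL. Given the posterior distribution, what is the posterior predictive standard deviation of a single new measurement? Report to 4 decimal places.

37.7700

For Normal data with known variance σ², a Normal(μ₀, σ₀²) prior on μ is conjugate. Posterior precision = 1/σ₀² + n/σ²; posterior mean is the precision-weighted average of μ₀ and x̄.
σ₀² = 103.89² = 10793.1321, σ² = 36.58² = 1338.0964; σ² + n·σ₀² = 1338.0964 + 15·10793.1321 = 163235.0779.
Posterior precision = 1/σ₀² + n/σ² = 1/10793.1321 + 15/1338.0964 = (σ² + n·σ₀²)/(σ₀²σ²) = 163235.0779/(10793.1321·1338.0964); posterior variance σₙ² = σ₀²σ²/(σ² + n·σ₀²) = 10793.1321·1338.0964/163235.0779 = 88.475170.
Predictive variance for one new observation = σₙ² + σ² = 10793.1321·1338.0964/163235.0779 + 1338.0964 = σ²·(σ₀² + 163235.0779)/163235.0779 = 1338.0964·174028.21/163235.0779 = 1426.571570; SD = √(1338.0964·174028.21/163235.0779) = 37.7700.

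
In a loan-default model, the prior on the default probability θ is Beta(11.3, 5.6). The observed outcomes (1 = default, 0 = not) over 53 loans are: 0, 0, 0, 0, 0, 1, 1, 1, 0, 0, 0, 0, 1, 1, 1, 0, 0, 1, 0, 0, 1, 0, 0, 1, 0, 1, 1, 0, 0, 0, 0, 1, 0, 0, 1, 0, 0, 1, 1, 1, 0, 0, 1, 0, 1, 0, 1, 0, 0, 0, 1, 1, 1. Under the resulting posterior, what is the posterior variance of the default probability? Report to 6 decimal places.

0.003518

The Beta prior is conjugate to a Binomial/Bernoulli likelihood; the update adds successes to α and failures to β.
Posterior: Beta(α+k, β+n−k) = Beta(11.3+22, 5.6+31) = Beta(33.3, 36.6).
Var = αβ/((α+β)²(α+β+1)) = 33.3·36.6/(69.9²·70.9) = 0.003518.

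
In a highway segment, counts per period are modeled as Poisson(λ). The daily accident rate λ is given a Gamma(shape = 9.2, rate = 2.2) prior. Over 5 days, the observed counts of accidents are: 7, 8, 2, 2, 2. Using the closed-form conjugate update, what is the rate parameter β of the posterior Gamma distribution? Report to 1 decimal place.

7.2

With a Gamma(shape α, rate β) prior, the Poisson likelihood is conjugate: the posterior is Gamma(α + ΣXᵢ, β + n).
Sum of counts S = 21 over n = 5 days.
Posterior: Gamma(α+S, β+n) = Gamma(9.2+21, 2.2+5) = Gamma(30.2, 7.2).
Posterior β = 7.2.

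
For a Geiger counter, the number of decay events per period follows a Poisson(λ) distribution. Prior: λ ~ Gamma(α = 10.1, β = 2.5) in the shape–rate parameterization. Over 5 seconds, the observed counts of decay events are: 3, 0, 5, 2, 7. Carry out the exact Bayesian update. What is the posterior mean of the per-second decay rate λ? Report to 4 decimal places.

With a Gamma(shape α, rate β) prior, the Poisson likelihood is conjugate: the posterior is Gamma(α + ΣXᵢ, β + n).
Sum of counts S = 17 over n = 5 seconds.
Posterior: Gamma(α+S, β+n) = Gamma(10.1+17, 2.5+5) = Gamma(27.1, 7.5).
Posterior mean = α/β = 27.1/7.5 = 3.6133.

3.6133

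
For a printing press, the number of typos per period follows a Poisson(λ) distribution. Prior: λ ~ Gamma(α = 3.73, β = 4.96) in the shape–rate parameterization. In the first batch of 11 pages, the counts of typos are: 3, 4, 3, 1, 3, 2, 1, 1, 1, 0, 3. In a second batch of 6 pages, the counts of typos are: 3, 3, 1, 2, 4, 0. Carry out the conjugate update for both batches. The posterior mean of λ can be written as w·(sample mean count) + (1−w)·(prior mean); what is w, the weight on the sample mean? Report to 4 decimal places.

With a Gamma(shape α, rate β) prior, the Poisson likelihood is conjugate: the posterior is Gamma(α + ΣXᵢ, β + n).
Total number of pages: n = 11 + 6 = 17.
Posterior mean = (α₀+S)/(β₀+n) = [n/(β₀+n)]·(S/n) + [β₀/(β₀+n)]·(α₀/β₀), so only n and β₀ enter the weight.
Weight on data w = n/(β₀+n) = 17/(4.96+17) = 17/21.96 = 0.7741.

0.7741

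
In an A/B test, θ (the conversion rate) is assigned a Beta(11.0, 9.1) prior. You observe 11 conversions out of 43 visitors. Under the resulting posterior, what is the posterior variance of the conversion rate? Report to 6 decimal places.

0.003543

The Beta prior is conjugate to a Binomial/Bernoulli likelihood; the update adds successes to α and failures to β.
Posterior: Beta(α+k, β+n−k) = Beta(11.0+11, 9.1+32) = Beta(22.0, 41.1).
Var = αβ/((α+β)²(α+β+1)) = 22.0·41.1/(63.1²·64.1) = 0.003543.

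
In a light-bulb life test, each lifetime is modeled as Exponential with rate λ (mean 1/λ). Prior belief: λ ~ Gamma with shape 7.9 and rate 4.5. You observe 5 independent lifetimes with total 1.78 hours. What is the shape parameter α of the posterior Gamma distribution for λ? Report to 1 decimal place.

With a Gamma(shape α, rate β) prior on the exponential rate λ, the posterior after n observations with total T = Σxᵢ is Gamma(α+n, β+T).
Posterior: Gamma(7.9+5, 4.5+1.78) = Gamma(12.9, 6.28).
Posterior α = 12.9.

12.9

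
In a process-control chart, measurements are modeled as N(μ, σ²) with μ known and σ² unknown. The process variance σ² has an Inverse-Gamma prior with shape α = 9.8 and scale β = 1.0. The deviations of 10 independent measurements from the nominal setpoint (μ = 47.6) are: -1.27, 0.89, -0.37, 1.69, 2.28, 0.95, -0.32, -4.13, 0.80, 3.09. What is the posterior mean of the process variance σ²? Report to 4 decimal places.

With known mean μ and an Inverse-Gamma(α, β) prior on σ², the Normal likelihood is conjugate: posterior is Inv-Gamma(α + n/2, β + Σ(xᵢ−μ)²/2).
Σ(xᵢ−μ)² = (-1.27)² + (0.89)² + (-0.37)² + (1.69)² + (2.28)² + (0.95)² + (-0.32)² + (-4.13)² + (0.80)² + (3.09)² = 38.8463.
Posterior: Inv-Gamma(9.8 + 10/2, 1.0 + 38.8463/2) = Inv-Gamma(14.80, 20.42315).
E[σ²|data] = β/(α−1) = 20.42315/13.80 = 1.4799.

1.4799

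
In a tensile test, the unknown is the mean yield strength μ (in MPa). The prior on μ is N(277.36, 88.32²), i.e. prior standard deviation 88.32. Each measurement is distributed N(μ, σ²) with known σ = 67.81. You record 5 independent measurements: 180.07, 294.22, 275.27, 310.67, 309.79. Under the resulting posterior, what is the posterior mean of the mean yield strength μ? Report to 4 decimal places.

For Normal data with known variance σ², a Normal(μ₀, σ₀²) prior on μ is conjugate. Posterior precision = 1/σ₀² + n/σ²; posterior mean is the precision-weighted average of μ₀ and x̄.
Σxᵢ = 180.07 + 294.22 + 275.27 + 310.67 + 309.79 = 1370.02, so n·x̄ = 1370.02.
σ₀² = 88.32² = 7800.4224, σ² = 67.81² = 4598.1961; σ² + n·σ₀² = 4598.1961 + 5·7800.4224 = 43600.3081.
Posterior mean = (μ₀/σ₀² + n·x̄/σ²)/(1/σ₀² + n/σ²) = (σ²·μ₀ + σ₀²·n·x̄)/(σ² + n·σ₀²) = (4598.1961·277.36 + 7800.4224·1370.02)/43600.3081 = 11962090.366744/43600.3081 = 274.3579.

274.3579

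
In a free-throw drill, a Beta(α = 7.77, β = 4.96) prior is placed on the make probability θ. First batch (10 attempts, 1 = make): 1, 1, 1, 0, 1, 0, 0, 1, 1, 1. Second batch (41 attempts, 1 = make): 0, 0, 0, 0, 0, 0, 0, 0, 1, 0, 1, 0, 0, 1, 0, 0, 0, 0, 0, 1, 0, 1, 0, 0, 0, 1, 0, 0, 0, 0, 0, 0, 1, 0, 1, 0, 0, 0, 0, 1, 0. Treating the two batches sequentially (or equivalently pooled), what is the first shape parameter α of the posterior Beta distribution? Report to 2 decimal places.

23.77

The Beta prior is conjugate to a Binomial/Bernoulli likelihood; the update adds successes to α and failures to β.
After batch 1: Beta(7.77+7, 4.96+3) = Beta(14.77, 7.96).
After batch 2: Beta(14.77+9, 7.96+32) = Beta(23.77, 39.96).
Posterior α = 23.77.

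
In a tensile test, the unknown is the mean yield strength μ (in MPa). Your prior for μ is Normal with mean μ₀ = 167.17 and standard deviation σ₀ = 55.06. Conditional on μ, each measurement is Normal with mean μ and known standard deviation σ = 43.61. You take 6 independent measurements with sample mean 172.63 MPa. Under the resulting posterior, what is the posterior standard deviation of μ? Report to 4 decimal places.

For Normal data with known variance σ², a Normal(μ₀, σ₀²) prior on μ is conjugate. Posterior precision = 1/σ₀² + n/σ²; posterior mean is the precision-weighted average of μ₀ and x̄.
σ₀² = 55.06² = 3031.6036, σ² = 43.61² = 1901.8321; σ² + n·σ₀² = 1901.8321 + 6·3031.6036 = 20091.4537.
Posterior precision = 1/σ₀² + n/σ² = 1/3031.6036 + 6/1901.8321 = (σ² + n·σ₀²)/(σ₀²σ²) = 20091.4537/(3031.6036·1901.8321); posterior variance σₙ² = σ₀²σ²/(σ² + n·σ₀²) = 3031.6036·1901.8321/20091.4537 = 286.967839.
Posterior SD = √σₙ² = √(3031.6036·1901.8321/20091.4537) = 16.9401.

16.9401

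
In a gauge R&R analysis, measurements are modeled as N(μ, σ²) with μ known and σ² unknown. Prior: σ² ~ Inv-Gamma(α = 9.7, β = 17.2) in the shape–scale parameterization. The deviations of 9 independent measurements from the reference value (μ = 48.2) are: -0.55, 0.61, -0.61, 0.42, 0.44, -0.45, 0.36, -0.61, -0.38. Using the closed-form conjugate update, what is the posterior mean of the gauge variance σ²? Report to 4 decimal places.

1.3888

With known mean μ and an Inverse-Gamma(α, β) prior on σ², the Normal likelihood is conjugate: posterior is Inv-Gamma(α + n/2, β + Σ(xᵢ−μ)²/2).
Σ(xᵢ−μ)² = (-0.55)² + (0.61)² + (-0.61)² + (0.42)² + (0.44)² + (-0.45)² + (0.36)² + (-0.61)² + (-0.38)² = 2.2653.
Posterior: Inv-Gamma(9.7 + 9/2, 17.2 + 2.2653/2) = Inv-Gamma(14.20, 18.33265).
E[σ²|data] = β/(α−1) = 18.33265/13.20 = 1.3888.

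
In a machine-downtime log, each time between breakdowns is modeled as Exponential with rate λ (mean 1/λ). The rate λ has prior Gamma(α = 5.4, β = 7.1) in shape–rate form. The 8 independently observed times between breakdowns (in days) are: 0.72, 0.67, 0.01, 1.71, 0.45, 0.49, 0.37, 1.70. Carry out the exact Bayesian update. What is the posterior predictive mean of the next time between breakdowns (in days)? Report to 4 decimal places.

With a Gamma(shape α, rate β) prior on the exponential rate λ, the posterior after n observations with total T = Σxᵢ is Gamma(α+n, β+T).
Sum of observations T = 6.12 days; n = 8.
Posterior: Gamma(5.4+8, 7.1+6.12) = Gamma(13.4, 13.22).
The predictive distribution for the next observation is Lomax; its mean is β/(α−1) = 13.22/12.4 = 1.0661.

1.0661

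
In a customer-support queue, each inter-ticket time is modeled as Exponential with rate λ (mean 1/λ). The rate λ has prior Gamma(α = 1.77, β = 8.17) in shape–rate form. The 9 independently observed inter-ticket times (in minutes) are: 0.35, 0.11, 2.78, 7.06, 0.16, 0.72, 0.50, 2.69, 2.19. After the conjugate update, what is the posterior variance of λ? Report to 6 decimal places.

0.017610

With a Gamma(shape α, rate β) prior on the exponential rate λ, the posterior after n observations with total T = Σxᵢ is Gamma(α+n, β+T).
Sum of observations T = 16.56 minutes; n = 9.
Posterior: Gamma(1.77+9, 8.17+16.56) = Gamma(10.77, 24.73).
Var = α/β² = 0.017610.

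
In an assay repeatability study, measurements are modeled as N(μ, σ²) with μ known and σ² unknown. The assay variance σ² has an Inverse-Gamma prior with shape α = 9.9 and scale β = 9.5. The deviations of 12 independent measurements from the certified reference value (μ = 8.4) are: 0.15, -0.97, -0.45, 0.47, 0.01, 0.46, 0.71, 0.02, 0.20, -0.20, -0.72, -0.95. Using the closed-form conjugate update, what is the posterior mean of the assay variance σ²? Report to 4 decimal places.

0.7585

With known mean μ and an Inverse-Gamma(α, β) prior on σ², the Normal likelihood is conjugate: posterior is Inv-Gamma(α + n/2, β + Σ(xᵢ−μ)²/2).
Σ(xᵢ−μ)² = (0.15)² + (-0.97)² + (-0.45)² + (0.47)² + (0.01)² + (0.46)² + (0.71)² + (0.02)² + (0.20)² + (-0.20)² + (-0.72)² + (-0.95)² = 3.6039.
Posterior: Inv-Gamma(9.9 + 12/2, 9.5 + 3.6039/2) = Inv-Gamma(15.90, 11.30195).
E[σ²|data] = β/(α−1) = 11.30195/14.90 = 0.7585.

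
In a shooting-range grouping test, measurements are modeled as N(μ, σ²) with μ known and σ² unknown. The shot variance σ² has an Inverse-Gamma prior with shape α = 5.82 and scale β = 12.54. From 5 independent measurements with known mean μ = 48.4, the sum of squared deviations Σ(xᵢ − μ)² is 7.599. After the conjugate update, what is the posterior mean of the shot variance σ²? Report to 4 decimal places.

With known mean μ and an Inverse-Gamma(α, β) prior on σ², the Normal likelihood is conjugate: posterior is Inv-Gamma(α + n/2, β + Σ(xᵢ−μ)²/2).
Posterior: Inv-Gamma(5.82 + 5/2, 12.54 + 7.599/2) = Inv-Gamma(8.32, 16.3395).
E[σ²|data] = β/(α−1) = 16.3395/7.32 = 2.2322.

2.2322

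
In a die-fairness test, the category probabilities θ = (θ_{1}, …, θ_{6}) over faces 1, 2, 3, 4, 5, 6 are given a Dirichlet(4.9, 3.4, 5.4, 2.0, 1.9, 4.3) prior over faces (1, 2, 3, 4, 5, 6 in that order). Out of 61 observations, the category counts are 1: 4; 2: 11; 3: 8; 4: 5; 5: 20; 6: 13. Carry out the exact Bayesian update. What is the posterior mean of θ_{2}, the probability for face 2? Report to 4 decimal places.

0.1737

The Dirichlet prior is conjugate to the Multinomial likelihood: each posterior αⱼ = prior αⱼ + observed count nⱼ.
Posterior concentration: (8.9, 14.4, 13.4, 7.0, 21.9, 17.3), total = 82.9.
E[θ_{2}|data] = α_{2}/Σα = 14.4/82.9 = 0.1737.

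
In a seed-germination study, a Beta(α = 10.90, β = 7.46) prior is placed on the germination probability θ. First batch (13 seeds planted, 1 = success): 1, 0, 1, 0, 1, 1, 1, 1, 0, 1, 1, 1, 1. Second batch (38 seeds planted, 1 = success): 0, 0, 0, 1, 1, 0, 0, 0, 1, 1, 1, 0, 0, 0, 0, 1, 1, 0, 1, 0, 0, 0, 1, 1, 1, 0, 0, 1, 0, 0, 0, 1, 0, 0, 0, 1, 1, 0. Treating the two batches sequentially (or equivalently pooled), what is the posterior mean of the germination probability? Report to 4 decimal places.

0.5176

The Beta prior is conjugate to a Binomial/Bernoulli likelihood; the update adds successes to α and failures to β.
After batch 1: Beta(10.90+10, 7.46+3) = Beta(20.90, 10.46).
After batch 2: Beta(20.90+15, 10.46+23) = Beta(35.90, 33.46).
Posterior mean = α/(α+β) = 35.90/69.36 = 0.5176.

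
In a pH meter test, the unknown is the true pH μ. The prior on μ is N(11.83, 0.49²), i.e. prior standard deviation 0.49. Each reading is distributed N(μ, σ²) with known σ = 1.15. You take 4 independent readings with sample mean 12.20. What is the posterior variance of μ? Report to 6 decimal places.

For Normal data with known variance σ², a Normal(μ₀, σ₀²) prior on μ is conjugate. Posterior precision = 1/σ₀² + n/σ²; posterior mean is the precision-weighted average of μ₀ and x̄.
σ₀² = 0.49² = 0.2401, σ² = 1.15² = 1.3225; σ² + n·σ₀² = 1.3225 + 4·0.2401 = 2.2829.
Posterior precision = 1/σ₀² + n/σ² = 1/0.2401 + 4/1.3225 = (σ² + n·σ₀²)/(σ₀²σ²) = 2.2829/(0.2401·1.3225); posterior variance σₙ² = σ₀²σ²/(σ² + n·σ₀²) = 0.2401·1.3225/2.2829 = 0.139092.

0.139092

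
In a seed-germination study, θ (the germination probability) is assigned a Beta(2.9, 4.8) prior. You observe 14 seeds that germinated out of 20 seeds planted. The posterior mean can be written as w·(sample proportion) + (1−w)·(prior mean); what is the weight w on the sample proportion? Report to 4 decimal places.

The Beta prior is conjugate to a Binomial/Bernoulli likelihood; the update adds successes to α and failures to β.
Posterior mean = (α₀+k)/(α₀+β₀+n) = [n/(α₀+β₀+n)]·(k/n) + [(α₀+β₀)/(α₀+β₀+n)]·α₀/(α₀+β₀), so only n and the prior enter the weight.
The weight on the data is w = n/(α₀+β₀+n) = 20/(2.9+4.8+20) = 20/27.7 = 0.7220.

0.7220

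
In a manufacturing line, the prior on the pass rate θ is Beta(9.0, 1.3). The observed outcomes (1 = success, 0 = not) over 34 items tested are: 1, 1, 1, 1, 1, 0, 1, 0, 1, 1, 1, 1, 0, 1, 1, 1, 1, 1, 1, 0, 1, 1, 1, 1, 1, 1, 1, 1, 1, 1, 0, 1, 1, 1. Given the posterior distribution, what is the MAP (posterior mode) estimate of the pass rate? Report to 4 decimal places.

The Beta prior is conjugate to a Binomial/Bernoulli likelihood; the update adds successes to α and failures to β.
Posterior: Beta(α+k, β+n−k) = Beta(9.0+29, 1.3+5) = Beta(38.0, 6.3).
Mode of Beta(a,b) for a,b>1 is (a−1)/(a+b−2) = 37.0/42.3 = 0.8747.

0.8747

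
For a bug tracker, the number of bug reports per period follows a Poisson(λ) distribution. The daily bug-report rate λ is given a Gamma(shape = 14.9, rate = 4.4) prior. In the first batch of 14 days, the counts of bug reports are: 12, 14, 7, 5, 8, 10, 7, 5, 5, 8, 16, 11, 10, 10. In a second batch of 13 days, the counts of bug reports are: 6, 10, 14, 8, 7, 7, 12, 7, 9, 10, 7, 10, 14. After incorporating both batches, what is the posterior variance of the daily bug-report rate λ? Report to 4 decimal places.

0.2677

With a Gamma(shape α, rate β) prior, the Poisson likelihood is conjugate: the posterior is Gamma(α + ΣXᵢ, β + n).
Batch 1: sum of counts S = 128 over n = 14 days.
After batch 1: Gamma(α+S, β+n) = Gamma(14.9+128, 4.4+14) = Gamma(142.9, 18.4).
Batch 2: sum of counts S = 121 over n = 13 days.
After batch 2: Gamma(α+S, β+n) = Gamma(142.9+121, 18.4+13) = Gamma(263.9, 31.4).
Var = α/β² = 263.9/31.4² = 0.2677.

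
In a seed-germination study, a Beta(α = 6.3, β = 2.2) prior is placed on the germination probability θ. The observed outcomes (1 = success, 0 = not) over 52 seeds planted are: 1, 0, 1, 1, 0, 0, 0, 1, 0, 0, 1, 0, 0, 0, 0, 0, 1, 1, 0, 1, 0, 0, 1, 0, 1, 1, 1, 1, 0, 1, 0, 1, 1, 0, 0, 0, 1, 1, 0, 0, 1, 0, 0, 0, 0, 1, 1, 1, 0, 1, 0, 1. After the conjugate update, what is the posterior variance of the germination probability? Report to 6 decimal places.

0.004065

The Beta prior is conjugate to a Binomial/Bernoulli likelihood; the update adds successes to α and failures to β.
Posterior: Beta(α+k, β+n−k) = Beta(6.3+24, 2.2+28) = Beta(30.3, 30.2).
Var = αβ/((α+β)²(α+β+1)) = 30.3·30.2/(60.5²·61.5) = 0.004065.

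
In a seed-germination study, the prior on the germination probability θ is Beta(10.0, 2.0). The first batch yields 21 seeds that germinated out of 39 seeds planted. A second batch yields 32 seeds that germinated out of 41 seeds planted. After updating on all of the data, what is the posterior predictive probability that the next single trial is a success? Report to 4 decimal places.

The Beta prior is conjugate to a Binomial/Bernoulli likelihood; the update adds successes to α and failures to β.
After batch 1: Beta(10.0+21, 2.0+18) = Beta(31.0, 20.0).
After batch 2: Beta(31.0+32, 20.0+9) = Beta(63.0, 29.0).
For a single future Bernoulli trial, P(success | data) = α/(α+β) = 0.6848.

0.6848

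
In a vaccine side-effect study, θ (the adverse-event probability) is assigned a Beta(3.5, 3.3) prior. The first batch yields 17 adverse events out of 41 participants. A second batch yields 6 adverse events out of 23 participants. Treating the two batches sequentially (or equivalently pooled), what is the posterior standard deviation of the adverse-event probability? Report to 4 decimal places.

The Beta prior is conjugate to a Binomial/Bernoulli likelihood; the update adds successes to α and failures to β.
After batch 1: Beta(3.5+17, 3.3+24) = Beta(20.5, 27.3).
After batch 2: Beta(20.5+6, 27.3+17) = Beta(26.5, 44.3).
Var = αβ/((α+β)²(α+β+1)) = 26.5·44.3/(70.8²·71.8) = 0.00326181; SD = √0.00326181 = 0.0571.

0.0571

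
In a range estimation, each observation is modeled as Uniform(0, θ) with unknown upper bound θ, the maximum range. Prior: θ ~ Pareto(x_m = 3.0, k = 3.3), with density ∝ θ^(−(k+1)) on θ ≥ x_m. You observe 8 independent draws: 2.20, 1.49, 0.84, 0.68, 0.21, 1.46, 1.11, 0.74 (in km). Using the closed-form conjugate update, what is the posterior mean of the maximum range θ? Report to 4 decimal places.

A Pareto(scale x_m, shape k) prior on the upper bound θ of Uniform(0, θ) is conjugate: posterior is Pareto(max(x_m, max xᵢ), k + n).
Sample maximum = 2.20; prior scale x_m = 3.0 → posterior scale = max = 3.00.
Posterior shape = 3.3 + 8 = 11.3.
E[θ|data] = k·x_m/(k−1) = 11.3·3.00/10.3 = 3.2913.

3.2913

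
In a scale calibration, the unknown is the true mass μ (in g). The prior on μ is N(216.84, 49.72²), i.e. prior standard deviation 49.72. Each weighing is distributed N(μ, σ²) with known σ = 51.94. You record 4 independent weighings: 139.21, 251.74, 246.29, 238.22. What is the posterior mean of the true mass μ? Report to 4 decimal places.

For Normal data with known variance σ², a Normal(μ₀, σ₀²) prior on μ is conjugate. Posterior precision = 1/σ₀² + n/σ²; posterior mean is the precision-weighted average of μ₀ and x̄.
Σxᵢ = 139.21 + 251.74 + 246.29 + 238.22 = 875.46, so n·x̄ = 875.46.
σ₀² = 49.72² = 2472.0784, σ² = 51.94² = 2697.7636; σ² + n·σ₀² = 2697.7636 + 4·2472.0784 = 12586.0772.
Posterior mean = (μ₀/σ₀² + n·x̄/σ²)/(1/σ₀² + n/σ²) = (σ²·μ₀ + σ₀²·n·x̄)/(σ² + n·σ₀²) = (2697.7636·216.84 + 2472.0784·875.46)/12586.0772 = 2749188.815088/12586.0772 = 218.4310.

218.4310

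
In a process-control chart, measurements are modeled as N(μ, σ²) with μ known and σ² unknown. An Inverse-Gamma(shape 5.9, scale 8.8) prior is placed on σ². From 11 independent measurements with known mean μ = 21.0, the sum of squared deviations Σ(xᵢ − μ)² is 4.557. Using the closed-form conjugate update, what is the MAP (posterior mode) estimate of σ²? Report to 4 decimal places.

With known mean μ and an Inverse-Gamma(α, β) prior on σ², the Normal likelihood is conjugate: posterior is Inv-Gamma(α + n/2, β + Σ(xᵢ−μ)²/2).
Posterior: Inv-Gamma(5.9 + 11/2, 8.8 + 4.557/2) = Inv-Gamma(11.40, 11.0785).
Mode = β/(α+1) = 11.0785/12.40 = 0.8934.

0.8934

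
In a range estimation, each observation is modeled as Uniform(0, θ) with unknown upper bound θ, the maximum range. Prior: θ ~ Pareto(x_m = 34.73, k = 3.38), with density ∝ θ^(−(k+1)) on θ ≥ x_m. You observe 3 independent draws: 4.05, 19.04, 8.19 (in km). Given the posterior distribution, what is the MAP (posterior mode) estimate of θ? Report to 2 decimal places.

34.73

A Pareto(scale x_m, shape k) prior on the upper bound θ of Uniform(0, θ) is conjugate: posterior is Pareto(max(x_m, max xᵢ), k + n).
Sample maximum = 19.04; prior scale x_m = 34.73 → posterior scale = max = 34.73.
Posterior shape = 3.38 + 3 = 6.38.
The Pareto density is decreasing on [x_m, ∞), so the mode is x_m = 34.73.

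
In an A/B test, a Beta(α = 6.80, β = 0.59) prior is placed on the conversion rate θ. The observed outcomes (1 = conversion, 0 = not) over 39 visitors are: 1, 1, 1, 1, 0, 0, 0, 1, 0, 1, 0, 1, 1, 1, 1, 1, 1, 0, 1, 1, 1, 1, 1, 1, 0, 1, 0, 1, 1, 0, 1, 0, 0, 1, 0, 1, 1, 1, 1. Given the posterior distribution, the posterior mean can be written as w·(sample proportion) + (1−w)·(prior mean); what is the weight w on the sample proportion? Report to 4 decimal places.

The Beta prior is conjugate to a Binomial/Bernoulli likelihood; the update adds successes to α and failures to β.
Posterior mean = (α₀+k)/(α₀+β₀+n) = [n/(α₀+β₀+n)]·(k/n) + [(α₀+β₀)/(α₀+β₀+n)]·α₀/(α₀+β₀), so only n and the prior enter the weight.
The weight on the data is w = n/(α₀+β₀+n) = 39/(6.80+0.59+39) = 39/46.39 = 0.8407.

0.8407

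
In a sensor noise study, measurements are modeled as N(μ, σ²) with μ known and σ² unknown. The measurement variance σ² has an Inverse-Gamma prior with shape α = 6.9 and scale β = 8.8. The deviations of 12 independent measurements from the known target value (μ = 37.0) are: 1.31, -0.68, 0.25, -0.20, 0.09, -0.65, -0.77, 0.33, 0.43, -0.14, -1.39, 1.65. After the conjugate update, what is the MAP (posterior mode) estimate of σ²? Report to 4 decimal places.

0.9307

With known mean μ and an Inverse-Gamma(α, β) prior on σ², the Normal likelihood is conjugate: posterior is Inv-Gamma(α + n/2, β + Σ(xᵢ−μ)²/2).
Σ(xᵢ−μ)² = (1.31)² + (-0.68)² + (0.25)² + (-0.20)² + (0.09)² + (-0.65)² + (-0.77)² + (0.33)² + (0.43)² + (-0.14)² + (-1.39)² + (1.65)² = 8.2725.
Posterior: Inv-Gamma(6.9 + 12/2, 8.8 + 8.2725/2) = Inv-Gamma(12.90, 12.93625).
Mode = β/(α+1) = 12.93625/13.90 = 0.9307.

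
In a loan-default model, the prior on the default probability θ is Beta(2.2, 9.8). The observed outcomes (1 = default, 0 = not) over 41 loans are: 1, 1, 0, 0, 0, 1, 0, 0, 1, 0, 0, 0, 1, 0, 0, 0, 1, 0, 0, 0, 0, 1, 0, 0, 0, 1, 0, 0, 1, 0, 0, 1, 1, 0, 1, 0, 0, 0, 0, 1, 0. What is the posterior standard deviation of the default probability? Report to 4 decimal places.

The Beta prior is conjugate to a Binomial/Bernoulli likelihood; the update adds successes to α and failures to β.
Posterior: Beta(α+k, β+n−k) = Beta(2.2+13, 9.8+28) = Beta(15.2, 37.8).
Var = αβ/((α+β)²(α+β+1)) = 15.2·37.8/(53.0²·54.0) = 0.00378782; SD = √0.00378782 = 0.0615.

0.0615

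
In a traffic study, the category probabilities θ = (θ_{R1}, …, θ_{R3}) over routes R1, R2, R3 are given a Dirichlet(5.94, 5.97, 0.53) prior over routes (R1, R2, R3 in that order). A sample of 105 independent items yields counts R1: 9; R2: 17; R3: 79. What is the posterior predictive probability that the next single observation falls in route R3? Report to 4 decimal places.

The Dirichlet prior is conjugate to the Multinomial likelihood: each posterior αⱼ = prior αⱼ + observed count nⱼ.
Posterior concentration: (14.94, 22.97, 79.53), total = 117.44.
P(next = R3 | data) = α_{R3}/Σα = 0.6772.

0.6772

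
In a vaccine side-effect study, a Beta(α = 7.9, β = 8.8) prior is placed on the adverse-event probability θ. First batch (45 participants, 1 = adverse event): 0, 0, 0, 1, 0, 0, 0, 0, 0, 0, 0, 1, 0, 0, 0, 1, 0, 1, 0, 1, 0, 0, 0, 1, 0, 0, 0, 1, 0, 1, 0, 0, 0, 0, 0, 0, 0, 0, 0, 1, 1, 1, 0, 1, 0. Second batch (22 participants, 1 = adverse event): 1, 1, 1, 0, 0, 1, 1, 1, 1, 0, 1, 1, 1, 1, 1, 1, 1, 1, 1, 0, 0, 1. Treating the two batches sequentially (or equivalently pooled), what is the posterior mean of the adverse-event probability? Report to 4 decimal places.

0.4409

The Beta prior is conjugate to a Binomial/Bernoulli likelihood; the update adds successes to α and failures to β.
After batch 1: Beta(7.9+12, 8.8+33) = Beta(19.9, 41.8).
After batch 2: Beta(19.9+17, 41.8+5) = Beta(36.9, 46.8).
Posterior mean = α/(α+β) = 36.9/83.7 = 0.4409.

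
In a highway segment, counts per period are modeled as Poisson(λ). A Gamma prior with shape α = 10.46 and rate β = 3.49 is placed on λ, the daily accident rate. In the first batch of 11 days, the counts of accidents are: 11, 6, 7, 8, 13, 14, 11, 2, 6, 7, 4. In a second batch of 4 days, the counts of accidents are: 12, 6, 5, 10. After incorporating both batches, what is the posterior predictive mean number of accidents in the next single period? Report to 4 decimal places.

With a Gamma(shape α, rate β) prior, the Poisson likelihood is conjugate: the posterior is Gamma(α + ΣXᵢ, β + n).
Batch 1: sum of counts S = 89 over n = 11 days.
After batch 1: Gamma(α+S, β+n) = Gamma(10.46+89, 3.49+11) = Gamma(99.46, 14.49).
Batch 2: sum of counts S = 33 over n = 4 days.
After batch 2: Gamma(α+S, β+n) = Gamma(99.46+33, 14.49+4) = Gamma(132.46, 18.49).
The predictive distribution for one future period is NegBinom with mean α/β = 7.1639.

7.1639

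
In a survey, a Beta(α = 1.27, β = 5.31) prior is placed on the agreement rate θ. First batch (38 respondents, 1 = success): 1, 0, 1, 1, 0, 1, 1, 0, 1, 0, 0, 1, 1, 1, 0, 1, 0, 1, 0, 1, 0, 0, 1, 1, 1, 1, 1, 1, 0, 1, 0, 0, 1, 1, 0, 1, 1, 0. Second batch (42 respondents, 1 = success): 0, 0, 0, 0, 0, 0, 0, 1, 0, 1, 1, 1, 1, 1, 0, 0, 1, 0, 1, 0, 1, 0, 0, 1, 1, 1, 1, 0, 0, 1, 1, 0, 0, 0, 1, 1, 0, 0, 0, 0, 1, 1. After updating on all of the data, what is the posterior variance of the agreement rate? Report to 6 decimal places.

0.002855

The Beta prior is conjugate to a Binomial/Bernoulli likelihood; the update adds successes to α and failures to β.
After batch 1: Beta(1.27+23, 5.31+15) = Beta(24.27, 20.31).
After batch 2: Beta(24.27+19, 20.31+23) = Beta(43.27, 43.31).
Var = αβ/((α+β)²(α+β+1)) = 43.27·43.31/(86.58²·87.58) = 0.002855.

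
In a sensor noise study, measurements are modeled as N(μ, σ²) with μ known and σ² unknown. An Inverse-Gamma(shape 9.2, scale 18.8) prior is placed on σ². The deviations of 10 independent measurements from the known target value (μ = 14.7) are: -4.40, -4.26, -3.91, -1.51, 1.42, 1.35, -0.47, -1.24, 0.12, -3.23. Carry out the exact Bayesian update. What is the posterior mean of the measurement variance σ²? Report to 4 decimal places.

With known mean μ and an Inverse-Gamma(α, β) prior on σ², the Normal likelihood is conjugate: posterior is Inv-Gamma(α + n/2, β + Σ(xᵢ−μ)²/2).
Σ(xᵢ−μ)² = (-4.40)² + (-4.26)² + (-3.91)² + (-1.51)² + (1.42)² + (1.35)² + (-0.47)² + (-1.24)² + (0.12)² + (-3.23)² = 71.1205.
Posterior: Inv-Gamma(9.2 + 10/2, 18.8 + 71.1205/2) = Inv-Gamma(14.20, 54.36025).
E[σ²|data] = β/(α−1) = 54.36025/13.20 = 4.1182.

4.1182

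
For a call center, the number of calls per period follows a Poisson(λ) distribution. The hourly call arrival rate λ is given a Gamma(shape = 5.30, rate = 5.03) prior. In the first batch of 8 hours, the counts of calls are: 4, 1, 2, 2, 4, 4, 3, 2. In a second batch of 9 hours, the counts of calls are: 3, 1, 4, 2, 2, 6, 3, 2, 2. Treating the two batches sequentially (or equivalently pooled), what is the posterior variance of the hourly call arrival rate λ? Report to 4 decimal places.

0.1078

With a Gamma(shape α, rate β) prior, the Poisson likelihood is conjugate: the posterior is Gamma(α + ΣXᵢ, β + n).
Batch 1: sum of counts S = 22 over n = 8 hours.
After batch 1: Gamma(α+S, β+n) = Gamma(5.30+22, 5.03+8) = Gamma(27.30, 13.03).
Batch 2: sum of counts S = 25 over n = 9 hours.
After batch 2: Gamma(α+S, β+n) = Gamma(27.30+25, 13.03+9) = Gamma(52.30, 22.03).
Var = α/β² = 52.30/22.03² = 0.1078.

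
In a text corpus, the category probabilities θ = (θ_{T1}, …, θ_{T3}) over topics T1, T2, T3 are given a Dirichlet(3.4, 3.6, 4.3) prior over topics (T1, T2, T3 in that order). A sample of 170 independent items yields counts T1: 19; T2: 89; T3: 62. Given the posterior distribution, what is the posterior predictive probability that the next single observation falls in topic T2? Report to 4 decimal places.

The Dirichlet prior is conjugate to the Multinomial likelihood: each posterior αⱼ = prior αⱼ + observed count nⱼ.
Posterior concentration: (22.4, 92.6, 66.3), total = 181.3.
P(next = T2 | data) = α_{T2}/Σα = 0.5108.

0.5108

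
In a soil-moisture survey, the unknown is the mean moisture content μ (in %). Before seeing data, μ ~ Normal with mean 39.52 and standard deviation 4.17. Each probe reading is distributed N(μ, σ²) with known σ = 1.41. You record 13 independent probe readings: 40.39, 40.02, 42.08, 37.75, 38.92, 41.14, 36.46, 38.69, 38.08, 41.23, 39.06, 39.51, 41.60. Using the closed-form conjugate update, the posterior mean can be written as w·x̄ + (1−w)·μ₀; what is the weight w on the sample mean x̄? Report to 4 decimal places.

0.9913

For Normal data with known variance σ², a Normal(μ₀, σ₀²) prior on μ is conjugate. Posterior precision = 1/σ₀² + n/σ²; posterior mean is the precision-weighted average of μ₀ and x̄.
σ₀² = 4.17² = 17.3889, σ² = 1.41² = 1.9881. Prior precision 1/σ₀² = 1/17.3889; data precision n/σ² = 13/1.9881.
w = (n/σ²)/(1/σ₀² + n/σ²) = n·σ₀²/(σ² + n·σ₀²) = 13·17.3889/(1.9881 + 13·17.3889) = 226.0557/228.0438 = 0.9913.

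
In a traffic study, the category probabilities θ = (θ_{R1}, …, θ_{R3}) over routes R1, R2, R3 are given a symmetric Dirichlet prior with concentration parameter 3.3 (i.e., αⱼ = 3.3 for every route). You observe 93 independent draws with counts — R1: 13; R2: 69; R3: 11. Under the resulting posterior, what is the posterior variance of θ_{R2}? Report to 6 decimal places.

0.002011

The Dirichlet prior is conjugate to the Multinomial likelihood: each posterior αⱼ = prior αⱼ + observed count nⱼ.
Posterior concentration: (16.3, 72.3, 14.3), total = 102.9.
Var[θ_j] = α_j(Σα−α_j)/((Σα)²(Σα+1)) = 72.3·30.6/(102.9²·103.9) = 0.002011.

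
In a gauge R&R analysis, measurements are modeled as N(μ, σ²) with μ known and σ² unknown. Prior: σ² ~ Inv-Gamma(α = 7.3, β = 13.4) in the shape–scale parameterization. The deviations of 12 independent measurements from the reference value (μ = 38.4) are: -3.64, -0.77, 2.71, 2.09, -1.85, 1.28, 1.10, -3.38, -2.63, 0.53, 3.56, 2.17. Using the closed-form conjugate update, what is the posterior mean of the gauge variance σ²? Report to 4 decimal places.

3.8468

With known mean μ and an Inverse-Gamma(α, β) prior on σ², the Normal likelihood is conjugate: posterior is Inv-Gamma(α + n/2, β + Σ(xᵢ−μ)²/2).
Σ(xᵢ−μ)² = (-3.64)² + (-0.77)² + (2.71)² + (2.09)² + (-1.85)² + (1.28)² + (1.10)² + (-3.38)² + (-2.63)² + (0.53)² + (3.56)² + (2.17)² = 67.8303.
Posterior: Inv-Gamma(7.3 + 12/2, 13.4 + 67.8303/2) = Inv-Gamma(13.30, 47.31515).
E[σ²|data] = β/(α−1) = 47.31515/12.30 = 3.8468.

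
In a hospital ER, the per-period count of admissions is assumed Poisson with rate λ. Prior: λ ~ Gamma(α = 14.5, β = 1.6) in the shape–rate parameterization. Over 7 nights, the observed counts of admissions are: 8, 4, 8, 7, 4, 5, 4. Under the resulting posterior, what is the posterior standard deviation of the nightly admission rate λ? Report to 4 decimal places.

With a Gamma(shape α, rate β) prior, the Poisson likelihood is conjugate: the posterior is Gamma(α + ΣXᵢ, β + n).
Sum of counts S = 40 over n = 7 nights.
Posterior: Gamma(α+S, β+n) = Gamma(14.5+40, 1.6+7) = Gamma(54.5, 8.6).
SD = √α/β = √54.5/8.6 = 0.8584.

0.8584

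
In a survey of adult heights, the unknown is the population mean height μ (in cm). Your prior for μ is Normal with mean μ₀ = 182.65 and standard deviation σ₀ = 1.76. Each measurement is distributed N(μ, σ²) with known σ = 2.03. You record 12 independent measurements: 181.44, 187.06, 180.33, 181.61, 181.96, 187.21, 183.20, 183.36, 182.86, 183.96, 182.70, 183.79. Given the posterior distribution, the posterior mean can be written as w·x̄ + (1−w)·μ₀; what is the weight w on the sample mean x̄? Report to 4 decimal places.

For Normal data with known variance σ², a Normal(μ₀, σ₀²) prior on μ is conjugate. Posterior precision = 1/σ₀² + n/σ²; posterior mean is the precision-weighted average of μ₀ and x̄.
σ₀² = 1.76² = 3.0976, σ² = 2.03² = 4.1209. Prior precision 1/σ₀² = 1/3.0976; data precision n/σ² = 12/4.1209.
w = (n/σ²)/(1/σ₀² + n/σ²) = n·σ₀²/(σ² + n·σ₀²) = 12·3.0976/(4.1209 + 12·3.0976) = 37.1712/41.2921 = 0.9002.

0.9002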